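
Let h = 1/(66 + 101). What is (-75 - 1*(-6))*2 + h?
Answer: -23045/167 ≈ -137.99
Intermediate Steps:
h = 1/167 ≈ 0.0059880
(-75 - 1*(-6))*2 + h = (-75 - 1*(-6))*2 + 1/167 = (-75 + 6)*2 + 1/167 = -69*2 + 1/167 = -138 + 1/167 = -23045/167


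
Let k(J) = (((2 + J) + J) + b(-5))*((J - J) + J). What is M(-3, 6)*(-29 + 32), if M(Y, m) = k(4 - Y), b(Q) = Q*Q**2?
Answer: -2289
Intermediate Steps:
b(Q) = Q**3
k(J) = J*(-123 + 2*J) (k(J) = (((2 + J) + J) + (-5)**3)*((J - J) + J) = ((2 + 2*J) - 125)*(0 + J) = (-123 + 2*J)*J = J*(-123 + 2*J))
M(Y, m) = (-115 - 2*Y)*(4 - Y) (M(Y, m) = (4 - Y)*(-123 + 2*(4 - Y)) = (4 - Y)*(-123 + (8 - 2*Y)) = (4 - Y)*(-115 - 2*Y) = (-115 - 2*Y)*(4 - Y))
M(-3, 6)*(-29 + 32) = ((-4 - 3)*(115 + 2*(-3)))*(-29 + 32) = -7*(115 - 6)*3 = -7*109*3 = -763*3 = -2289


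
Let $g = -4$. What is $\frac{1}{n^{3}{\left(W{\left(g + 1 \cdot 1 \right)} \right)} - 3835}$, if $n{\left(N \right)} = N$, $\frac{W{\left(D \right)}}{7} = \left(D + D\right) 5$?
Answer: $- \frac{1}{9264835} \approx -1.0793 \cdot 10^{-7}$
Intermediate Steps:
$W{\left(D \right)} = 70 D$ ($W{\left(D \right)} = 7 \left(D + D\right) 5 = 7 \cdot 2 D 5 = 7 \cdot 10 D = 70 D$)
$\frac{1}{n^{3}{\left(W{\left(g + 1 \cdot 1 \right)} \right)} - 3835} = \frac{1}{\left(70 \left(-4 + 1 \cdot 1\right)\right)^{3} - 3835} = \frac{1}{\left(70 \left(-4 + 1\right)\right)^{3} - 3835} = \frac{1}{\left(70 \left(-3\right)\right)^{3} - 3835} = \frac{1}{\left(-210\right)^{3} - 3835} = \frac{1}{-9261000 - 3835} = \frac{1}{-9264835} = - \frac{1}{9264835}$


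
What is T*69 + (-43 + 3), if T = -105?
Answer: -7285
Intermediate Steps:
T*69 + (-43 + 3) = -105*69 + (-43 + 3) = -7245 - 40 = -7285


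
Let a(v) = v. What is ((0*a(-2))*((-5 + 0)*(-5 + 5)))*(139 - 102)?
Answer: 0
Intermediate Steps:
((0*a(-2))*((-5 + 0)*(-5 + 5)))*(139 - 102) = ((0*(-2))*((-5 + 0)*(-5 + 5)))*(139 - 102) = (0*(-5*0))*37 = (0*0)*37 = 0*37 = 0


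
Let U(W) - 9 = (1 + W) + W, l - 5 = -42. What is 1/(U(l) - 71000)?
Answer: -1/71064 ≈ -1.4072e-5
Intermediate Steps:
l = -37 (l = 5 - 42 = -37)
U(W) = 10 + 2*W (U(W) = 9 + ((1 + W) + W) = 9 + (1 + 2*W) = 10 + 2*W)
1/(U(l) - 71000) = 1/((10 + 2*(-37)) - 71000) = 1/((10 - 74) - 71000) = 1/(-64 - 71000) = 1/(-71064) = -1/71064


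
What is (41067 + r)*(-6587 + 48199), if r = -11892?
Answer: 1214030100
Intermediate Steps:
(41067 + r)*(-6587 + 48199) = (41067 - 11892)*(-6587 + 48199) = 29175*41612 = 1214030100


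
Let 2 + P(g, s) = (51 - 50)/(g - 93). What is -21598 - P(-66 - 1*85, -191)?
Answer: -5269423/244 ≈ -21596.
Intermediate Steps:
P(g, s) = -2 + 1/(-93 + g) (P(g, s) = -2 + (51 - 50)/(g - 93) = -2 + 1/(-93 + g))
-21598 - P(-66 - 1*85, -191) = -21598 - (187 - 2*(-66 - 1*85))/(-93 + (-66 - 1*85)) = -21598 - (187 - 2*(-66 - 85))/(-93 + (-66 - 85)) = -21598 - (187 - 2*(-151))/(-93 - 151) = -21598 - (187 + 302)/(-244) = -21598 - (-1)*489/244 = -21598 - 1*(-489/244) = -21598 + 489/244 = -5269423/244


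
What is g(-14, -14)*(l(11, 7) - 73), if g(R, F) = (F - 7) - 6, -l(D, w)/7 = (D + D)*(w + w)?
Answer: 60183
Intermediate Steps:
l(D, w) = -28*D*w (l(D, w) = -7*(D + D)*(w + w) = -7*2*D*2*w = -28*D*w)
g(R, F) = -13 + F (g(R, F) = (-7 + F) - 6 = -13 + F)
g(-14, -14)*(l(11, 7) - 73) = (-13 - 14)*(-28*11*7 - 73) = -27*(-2156 - 73) = -27*(-2229) = 60183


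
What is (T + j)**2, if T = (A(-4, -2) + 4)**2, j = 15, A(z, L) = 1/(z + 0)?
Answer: 216225/256 ≈ 844.63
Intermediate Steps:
A(z, L) = 1/z
T = 225/16 (T = (1/(-4) + 4)**2 = (-1/4 + 4)**2 = (15/4)**2 = 225/16 ≈ 14.063)
(T + j)**2 = (225/16 + 15)**2 = (465/16)**2 = 216225/256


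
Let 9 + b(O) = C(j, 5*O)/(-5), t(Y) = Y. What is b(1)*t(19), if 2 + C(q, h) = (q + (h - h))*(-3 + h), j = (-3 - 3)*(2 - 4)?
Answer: -1273/5 ≈ -254.60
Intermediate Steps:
j = 12 (j = -6*(-2) = 12)
C(q, h) = -2 + q*(-3 + h) (C(q, h) = -2 + (q + (h - h))*(-3 + h) = -2 + (q + 0)*(-3 + h) = -2 + q*(-3 + h))
b(O) = -7/5 - 12*O (b(O) = -9 + (-2 - 3*12 + (5*O)*12)/(-5) = -9 + (-2 - 36 + 60*O)*(-⅕) = -9 + (-38 + 60*O)*(-⅕) = -9 + (38/5 - 12*O) = -7/5 - 12*O)
b(1)*t(19) = (-7/5 - 12*1)*19 = (-7/5 - 12)*19 = -67/5*19 = -1273/5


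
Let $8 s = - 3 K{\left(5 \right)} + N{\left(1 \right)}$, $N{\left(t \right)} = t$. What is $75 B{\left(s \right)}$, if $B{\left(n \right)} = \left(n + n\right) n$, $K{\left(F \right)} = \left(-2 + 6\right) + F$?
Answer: $\frac{12675}{8} \approx 1584.4$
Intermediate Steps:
$K{\left(F \right)} = 4 + F$
$s = - \frac{13}{4}$ ($s = \frac{- 3 \left(4 + 5\right) + 1}{8} = \frac{\left(-3\right) 9 + 1}{8} = \frac{-27 + 1}{8} = \frac{1}{8} \left(-26\right) = - \frac{13}{4} \approx -3.25$)
$B{\left(n \right)} = 2 n^{2}$ ($B{\left(n \right)} = 2 n n = 2 n^{2}$)
$75 B{\left(s \right)} = 75 \cdot 2 \left(- \frac{13}{4}\right)^{2} = 75 \cdot 2 \cdot \frac{169}{16} = 75 \cdot \frac{169}{8} = \frac{12675}{8}$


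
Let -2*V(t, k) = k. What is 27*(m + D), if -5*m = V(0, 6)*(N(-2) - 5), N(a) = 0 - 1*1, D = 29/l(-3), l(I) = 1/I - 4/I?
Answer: 3429/5 ≈ 685.80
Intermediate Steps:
V(t, k) = -k/2
l(I) = -3/I (l(I) = 1/I - 4/I = -3/I)
D = 29 (D = 29/((-3/(-3))) = 29/((-3*(-1/3))) = 29/1 = 29*1 = 29)
N(a) = -1 (N(a) = 0 - 1 = -1)
m = -18/5 (m = -(-1/2*6)*(-1 - 5)/5 = -(-3)*(-6)/5 = -1/5*18 = -18/5 ≈ -3.6000)
27*(m + D) = 27*(-18/5 + 29) = 27*(127/5) = 3429/5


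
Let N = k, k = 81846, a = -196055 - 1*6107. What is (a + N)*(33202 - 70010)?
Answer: 4428591328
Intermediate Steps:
a = -202162 (a = -196055 - 6107 = -202162)
N = 81846
(a + N)*(33202 - 70010) = (-202162 + 81846)*(33202 - 70010) = -120316*(-36808) = 4428591328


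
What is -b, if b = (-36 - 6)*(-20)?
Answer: -840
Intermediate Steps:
b = 840 (b = -42*(-20) = 840)
-b = -1*840 = -840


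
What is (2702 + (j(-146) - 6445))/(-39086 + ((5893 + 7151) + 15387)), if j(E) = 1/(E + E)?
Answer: 1092957/3111260 ≈ 0.35129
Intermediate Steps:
j(E) = 1/(2*E)
(2702 + (j(-146) - 6445))/(-39086 + ((5893 + 7151) + 15387)) = (2702 + ((½)/(-146) - 6445))/(-39086 + ((5893 + 7151) + 15387)) = (2702 + ((½)*(-1/146) - 6445))/(-39086 + (13044 + 15387)) = (2702 + (-1/292 - 6445))/(-39086 + 28431) = (2702 - 1881941/292)/(-10655) = -1092957/292*(-1/10655) = 1092957/3111260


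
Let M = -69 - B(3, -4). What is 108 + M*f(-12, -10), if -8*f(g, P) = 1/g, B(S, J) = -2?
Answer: 10301/96 ≈ 107.30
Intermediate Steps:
f(g, P) = -1/(8*g)
M = -67 (M = -69 - 1*(-2) = -69 + 2 = -67)
108 + M*f(-12, -10) = 108 - (-67)/(8*(-12)) = 108 - (-67)*(-1)/(8*12) = 108 - 67*1/96 = 108 - 67/96 = 10301/96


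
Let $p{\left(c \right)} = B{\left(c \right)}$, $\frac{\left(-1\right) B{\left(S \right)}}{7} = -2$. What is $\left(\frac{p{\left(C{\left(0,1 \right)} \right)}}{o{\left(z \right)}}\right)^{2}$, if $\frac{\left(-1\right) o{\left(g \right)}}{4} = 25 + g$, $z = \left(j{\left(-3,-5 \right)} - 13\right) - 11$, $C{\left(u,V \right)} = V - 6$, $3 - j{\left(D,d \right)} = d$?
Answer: $\frac{49}{324} \approx 0.15123$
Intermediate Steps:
$j{\left(D,d \right)} = 3 - d$
$B{\left(S \right)} = 14$ ($B{\left(S \right)} = \left(-7\right) \left(-2\right) = 14$)
$C{\left(u,V \right)} = -6 + V$ ($C{\left(u,V \right)} = V - 6 = -6 + V$)
$z = -16$ ($z = \left(\left(3 - -5\right) - 13\right) - 11 = \left(\left(3 + 5\right) - 13\right) - 11 = \left(8 - 13\right) - 11 = -5 - 11 = -16$)
$p{\left(c \right)} = 14$
$o{\left(g \right)} = -100 - 4 g$ ($o{\left(g \right)} = - 4 \left(25 + g\right) = -100 - 4 g$)
$\left(\frac{p{\left(C{\left(0,1 \right)} \right)}}{o{\left(z \right)}}\right)^{2} = \left(\frac{14}{-100 - -64}\right)^{2} = \left(\frac{14}{-100 + 64}\right)^{2} = \left(\frac{14}{-36}\right)^{2} = \left(14 \left(- \frac{1}{36}\right)\right)^{2} = \left(- \frac{7}{18}\right)^{2} = \frac{49}{324}$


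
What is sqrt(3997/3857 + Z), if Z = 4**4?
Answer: sqrt(78036477)/551 ≈ 16.032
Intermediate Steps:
Z = 256
sqrt(3997/3857 + Z) = sqrt(3997/3857 + 256) = sqrt(3997*(1/3857) + 256) = sqrt(571/551 + 256) = sqrt(141627/551) = sqrt(78036477)/551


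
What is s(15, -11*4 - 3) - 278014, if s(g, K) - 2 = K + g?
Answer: -278044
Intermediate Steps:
s(g, K) = 2 + K + g (s(g, K) = 2 + (K + g) = 2 + K + g)
s(15, -11*4 - 3) - 278014 = (2 + (-11*4 - 3) + 15) - 278014 = (2 + (-44 - 3) + 15) - 278014 = (2 - 47 + 15) - 278014 = -30 - 278014 = -278044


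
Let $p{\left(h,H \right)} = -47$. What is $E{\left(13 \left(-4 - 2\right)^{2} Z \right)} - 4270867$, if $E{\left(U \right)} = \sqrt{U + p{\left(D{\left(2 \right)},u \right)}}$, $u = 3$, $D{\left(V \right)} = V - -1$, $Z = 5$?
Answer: $-4270867 + \sqrt{2293} \approx -4.2708 \cdot 10^{6}$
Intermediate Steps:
$D{\left(V \right)} = 1 + V$ ($D{\left(V \right)} = V + 1 = 1 + V$)
$E{\left(U \right)} = \sqrt{-47 + U}$ ($E{\left(U \right)} = \sqrt{U - 47} = \sqrt{-47 + U}$)
$E{\left(13 \left(-4 - 2\right)^{2} Z \right)} - 4270867 = \sqrt{-47 + 13 \left(-4 - 2\right)^{2} \cdot 5} - 4270867 = \sqrt{-47 + 13 \left(-6\right)^{2} \cdot 5} - 4270867 = \sqrt{-47 + 13 \cdot 36 \cdot 5} - 4270867 = \sqrt{-47 + 468 \cdot 5} - 4270867 = \sqrt{-47 + 2340} - 4270867 = \sqrt{2293} - 4270867 = -4270867 + \sqrt{2293}$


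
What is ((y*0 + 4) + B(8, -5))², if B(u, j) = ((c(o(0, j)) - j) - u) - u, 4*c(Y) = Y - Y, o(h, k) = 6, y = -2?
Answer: 49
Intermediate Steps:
c(Y) = 0 (c(Y) = (Y - Y)/4 = (¼)*0 = 0)
B(u, j) = -j - 2*u (B(u, j) = ((0 - j) - u) - u = (-j - u) - u = -j - 2*u)
((y*0 + 4) + B(8, -5))² = ((-2*0 + 4) + (-1*(-5) - 2*8))² = ((0 + 4) + (5 - 16))² = (4 - 11)² = (-7)² = 49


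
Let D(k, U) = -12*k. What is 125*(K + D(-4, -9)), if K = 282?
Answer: 41250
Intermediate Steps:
125*(K + D(-4, -9)) = 125*(282 - 12*(-4)) = 125*(282 + 48) = 125*330 = 41250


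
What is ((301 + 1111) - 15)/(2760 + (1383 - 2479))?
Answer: 1397/1664 ≈ 0.83954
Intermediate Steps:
((301 + 1111) - 15)/(2760 + (1383 - 2479)) = (1412 - 15)/(2760 - 1096) = 1397/1664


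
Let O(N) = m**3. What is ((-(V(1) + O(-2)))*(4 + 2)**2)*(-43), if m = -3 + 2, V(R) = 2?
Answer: 1548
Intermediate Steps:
m = -1
O(N) = -1 (O(N) = (-1)**3 = -1)
((-(V(1) + O(-2)))*(4 + 2)**2)*(-43) = ((-(2 - 1))*(4 + 2)**2)*(-43) = (-1*1*6**2)*(-43) = -1*36*(-43) = -36*(-43) = 1548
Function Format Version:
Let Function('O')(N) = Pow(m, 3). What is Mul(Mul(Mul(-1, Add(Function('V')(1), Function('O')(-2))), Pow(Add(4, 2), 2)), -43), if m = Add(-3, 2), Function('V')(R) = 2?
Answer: 1548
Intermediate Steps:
m = -1
Function('O')(N) = -1 (Function('O')(N) = Pow(-1, 3) = -1)
Mul(Mul(Mul(-1, Add(Function('V')(1), Function('O')(-2))), Pow(Add(4, 2), 2)), -43) = Mul(Mul(Mul(-1, Add(2, -1)), Pow(Add(4, 2), 2)), -43) = Mul(Mul(Mul(-1, 1), Pow(6, 2)), -43) = Mul(Mul(-1, 36), -43) = Mul(-36, -43) = 1548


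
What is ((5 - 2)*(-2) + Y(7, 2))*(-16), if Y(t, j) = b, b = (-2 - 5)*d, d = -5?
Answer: -464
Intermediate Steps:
b = 35 (b = (-2 - 5)*(-5) = -7*(-5) = 35)
Y(t, j) = 35
((5 - 2)*(-2) + Y(7, 2))*(-16) = ((5 - 2)*(-2) + 35)*(-16) = (3*(-2) + 35)*(-16) = (-6 + 35)*(-16) = 29*(-16) = -464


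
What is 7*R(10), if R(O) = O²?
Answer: 700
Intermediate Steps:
7*R(10) = 7*10² = 7*100 = 700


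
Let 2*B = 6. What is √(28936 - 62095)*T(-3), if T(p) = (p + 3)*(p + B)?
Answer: 0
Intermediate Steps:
B = 3 (B = (½)*6 = 3)
T(p) = (3 + p)² (T(p) = (p + 3)*(p + 3) = (3 + p)*(3 + p) = (3 + p)²)
√(28936 - 62095)*T(-3) = √(28936 - 62095)*(9 + (-3)² + 6*(-3)) = √(-33159)*(9 + 9 - 18) = (I*√33159)*0 = 0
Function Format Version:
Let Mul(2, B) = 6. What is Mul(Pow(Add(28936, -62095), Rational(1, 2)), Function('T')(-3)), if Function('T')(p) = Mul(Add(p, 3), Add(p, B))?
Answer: 0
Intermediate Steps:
B = 3 (B = Mul(Rational(1, 2), 6) = 3)
Function('T')(p) = Pow(Add(3, p), 2) (Function('T')(p) = Mul(Add(p, 3), Add(p, 3)) = Mul(Add(3, p), Add(3, p)) = Pow(Add(3, p), 2))
Mul(Pow(Add(28936, -62095), Rational(1, 2)), Function('T')(-3)) = Mul(Pow(Add(28936, -62095), Rational(1, 2)), Add(9, Pow(-3, 2), Mul(6, -3))) = Mul(Pow(-33159, Rational(1, 2)), Add(9, 9, -18)) = Mul(Mul(I, Pow(33159, Rational(1, 2))), 0) = 0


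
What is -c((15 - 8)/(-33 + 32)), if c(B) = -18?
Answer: 18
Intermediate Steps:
-c((15 - 8)/(-33 + 32)) = -1*(-18) = 18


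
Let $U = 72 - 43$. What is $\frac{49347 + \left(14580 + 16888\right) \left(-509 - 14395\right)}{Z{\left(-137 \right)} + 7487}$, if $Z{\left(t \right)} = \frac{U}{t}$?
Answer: $- \frac{12849222465}{205138} \approx -62637.0$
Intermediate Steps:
$U = 29$ ($U = 72 - 43 = 29$)
$Z{\left(t \right)} = \frac{29}{t}$
$\frac{49347 + \left(14580 + 16888\right) \left(-509 - 14395\right)}{Z{\left(-137 \right)} + 7487} = \frac{49347 + \left(14580 + 16888\right) \left(-509 - 14395\right)}{\frac{29}{-137} + 7487} = \frac{49347 + 31468 \left(-14904\right)}{29 \left(- \frac{1}{137}\right) + 7487} = \frac{49347 - 468999072}{- \frac{29}{137} + 7487} = - \frac{468949725}{\frac{1025690}{137}} = \left(-468949725\right) \frac{137}{1025690} = - \frac{12849222465}{205138}$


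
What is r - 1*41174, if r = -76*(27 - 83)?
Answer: -36918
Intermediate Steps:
r = 4256 (r = -76*(-56) = 4256)
r - 1*41174 = 4256 - 1*41174 = 4256 - 41174 = -36918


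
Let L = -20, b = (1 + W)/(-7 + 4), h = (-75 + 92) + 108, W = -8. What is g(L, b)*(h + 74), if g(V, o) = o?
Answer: 1393/3 ≈ 464.33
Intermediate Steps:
h = 125 (h = 17 + 108 = 125)
b = 7/3 (b = (1 - 8)/(-7 + 4) = -7/(-3) = -7*(-1/3) = 7/3 ≈ 2.3333)
g(L, b)*(h + 74) = 7*(125 + 74)/3 = (7/3)*199 = 1393/3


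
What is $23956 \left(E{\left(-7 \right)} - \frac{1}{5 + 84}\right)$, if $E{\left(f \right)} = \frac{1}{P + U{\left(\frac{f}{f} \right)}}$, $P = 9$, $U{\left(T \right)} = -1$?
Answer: $\frac{485109}{178} \approx 2725.3$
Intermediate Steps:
$E{\left(f \right)} = \frac{1}{8}$ ($E{\left(f \right)} = \frac{1}{9 - 1} = \frac{1}{8}$)
$23956 \left(E{\left(-7 \right)} - \frac{1}{5 + 84}\right) = 23956 \left(\frac{1}{8} - \frac{1}{5 + 84}\right) = 23956 \left(\frac{1}{8} - \frac{1}{89}\right) = 23956 \cdot \frac{81}{712} = \frac{485109}{178}$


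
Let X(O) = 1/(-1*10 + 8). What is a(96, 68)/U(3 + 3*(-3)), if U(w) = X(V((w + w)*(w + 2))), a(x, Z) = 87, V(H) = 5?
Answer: -174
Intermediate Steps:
X(O) = -½ (X(O) = 1/(-10 + 8) = 1/(-2) = -½)
U(w) = -½
a(96, 68)/U(3 + 3*(-3)) = 87/(-½) = 87*(-2) = -174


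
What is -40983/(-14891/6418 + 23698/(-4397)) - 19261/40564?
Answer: 46909618729215601/8825488832924 ≈ 5315.2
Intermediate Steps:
-40983/(-14891/6418 + 23698/(-4397)) - 19261/40564 = -40983/(-14891*1/6418 + 23698*(-1/4397)) - 19261*1/40564 = -40983/(-14891/6418 - 23698/4397) - 19261/40564 = -40983/(-217569491/28219946) - 19261/40564 = -40983*(-28219946/217569491) - 19261/40564 = 1156538046918/217569491 - 19261/40564 = 46909618729215601/8825488832924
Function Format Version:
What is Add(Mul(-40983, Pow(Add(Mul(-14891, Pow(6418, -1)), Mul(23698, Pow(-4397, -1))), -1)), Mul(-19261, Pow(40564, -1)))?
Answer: Rational(46909618729215601, 8825488832924) ≈ 5315.2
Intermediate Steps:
Add(Mul(-40983, Pow(Add(Mul(-14891, Pow(6418, -1)), Mul(23698, Pow(-4397, -1))), -1)), Mul(-19261, Pow(40564, -1))) = Add(Mul(-40983, Pow(Add(Mul(-14891, Rational(1, 6418)), Mul(23698, Rational(-1, 4397))), -1)), Mul(-19261, Rational(1, 40564))) = Add(Mul(-40983, Pow(Add(Rational(-14891, 6418), Rational(-23698, 4397)), -1)), Rational(-19261, 40564)) = Add(Mul(-40983, Pow(Rational(-217569491, 28219946), -1)), Rational(-19261, 40564)) = Add(Mul(-40983, Rational(-28219946, 217569491)), Rational(-19261, 40564)) = Add(Rational(1156538046918, 217569491), Rational(-19261, 40564)) = Rational(46909618729215601, 8825488832924)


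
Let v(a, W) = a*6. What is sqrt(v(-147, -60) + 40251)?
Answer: sqrt(39369) ≈ 198.42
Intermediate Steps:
v(a, W) = 6*a
sqrt(v(-147, -60) + 40251) = sqrt(6*(-147) + 40251) = sqrt(-882 + 40251) = sqrt(39369)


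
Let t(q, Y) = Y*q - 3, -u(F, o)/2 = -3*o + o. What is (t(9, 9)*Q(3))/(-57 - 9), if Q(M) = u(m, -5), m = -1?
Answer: 260/11 ≈ 23.636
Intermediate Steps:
u(F, o) = 4*o (u(F, o) = -2*(-3*o + o) = -(-4)*o = 4*o)
t(q, Y) = -3 + Y*q
Q(M) = -20 (Q(M) = 4*(-5) = -20)
(t(9, 9)*Q(3))/(-57 - 9) = ((-3 + 9*9)*(-20))/(-57 - 9) = ((-3 + 81)*(-20))/(-66) = (78*(-20))*(-1/66) = -1560*(-1/66) = 260/11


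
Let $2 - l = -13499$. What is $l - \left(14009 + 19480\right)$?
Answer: $-19988$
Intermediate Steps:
$l = 13501$ ($l = 2 - -13499 = 2 + 13499 = 13501$)
$l - \left(14009 + 19480\right) = 13501 - \left(14009 + 19480\right) = 13501 - 33489 = -19988$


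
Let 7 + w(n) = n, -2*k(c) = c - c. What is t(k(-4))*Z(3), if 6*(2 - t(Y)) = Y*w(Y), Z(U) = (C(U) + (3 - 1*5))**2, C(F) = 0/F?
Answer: 8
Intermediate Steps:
k(c) = 0 (k(c) = -(c - c)/2 = -1/2*0 = 0)
C(F) = 0
Z(U) = 4 (Z(U) = (0 + (3 - 1*5))**2 = (0 + (3 - 5))**2 = (0 - 2)**2 = (-2)**2 = 4)
w(n) = -7 + n
t(Y) = 2 - Y*(-7 + Y)/6
t(k(-4))*Z(3) = (2 - 1/6*0*(-7 + 0))*4 = (2 - 1/6*0*(-7))*4 = (2 + 0)*4 = 2*4 = 8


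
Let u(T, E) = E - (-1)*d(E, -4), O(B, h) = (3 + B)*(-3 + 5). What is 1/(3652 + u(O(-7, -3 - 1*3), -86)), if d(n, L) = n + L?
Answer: 1/3476 ≈ 0.00028769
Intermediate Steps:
d(n, L) = L + n
O(B, h) = 6 + 2*B (O(B, h) = (3 + B)*2 = 6 + 2*B)
u(T, E) = -4 + 2*E (u(T, E) = E - (-1)*(-4 + E) = E - (4 - E) = E + (-4 + E) = -4 + 2*E)
1/(3652 + u(O(-7, -3 - 1*3), -86)) = 1/(3652 + (-4 + 2*(-86))) = 1/(3652 + (-4 - 172)) = 1/(3652 - 176) = 1/3476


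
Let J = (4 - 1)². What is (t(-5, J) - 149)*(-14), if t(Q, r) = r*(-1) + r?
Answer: 2086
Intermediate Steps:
J = 9 (J = 3² = 9)
t(Q, r) = 0 (t(Q, r) = -r + r = 0)
(t(-5, J) - 149)*(-14) = (0 - 149)*(-14) = -149*(-14) = 2086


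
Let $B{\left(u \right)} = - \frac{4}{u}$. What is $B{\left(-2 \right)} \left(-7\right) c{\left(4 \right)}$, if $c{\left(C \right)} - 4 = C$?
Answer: $-112$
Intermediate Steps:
$c{\left(C \right)} = 4 + C$
$B{\left(-2 \right)} \left(-7\right) c{\left(4 \right)} = - \frac{4}{-2} \left(-7\right) \left(4 + 4\right) = \left(-4\right) \left(- \frac{1}{2}\right) \left(-7\right) 8 = 2 \left(-7\right) 8 = \left(-14\right) 8 = -112$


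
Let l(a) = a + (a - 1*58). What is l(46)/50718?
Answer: 17/25359 ≈ 0.00067037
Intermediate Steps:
l(a) = -58 + 2*a (l(a) = a + (a - 58) = a + (-58 + a) = -58 + 2*a)
l(46)/50718 = (-58 + 2*46)/50718 = (-58 + 92)*(1/50718) = 34*(1/50718) = 17/25359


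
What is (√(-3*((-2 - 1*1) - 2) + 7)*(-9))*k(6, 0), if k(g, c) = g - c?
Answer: -54*√22 ≈ -253.28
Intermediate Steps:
(√(-3*((-2 - 1*1) - 2) + 7)*(-9))*k(6, 0) = (√(-3*((-2 - 1*1) - 2) + 7)*(-9))*(6 - 1*0) = (√(-3*((-2 - 1) - 2) + 7)*(-9))*(6 + 0) = (√(-3*(-3 - 2) + 7)*(-9))*6 = (√(-3*(-5) + 7)*(-9))*6 = (√(15 + 7)*(-9))*6 = (√22*(-9))*6 = -9*√22*6 = -54*√22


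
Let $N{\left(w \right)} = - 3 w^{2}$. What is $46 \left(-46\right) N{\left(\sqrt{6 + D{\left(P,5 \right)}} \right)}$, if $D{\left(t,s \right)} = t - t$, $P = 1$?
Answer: $38088$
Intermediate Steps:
$D{\left(t,s \right)} = 0$
$46 \left(-46\right) N{\left(\sqrt{6 + D{\left(P,5 \right)}} \right)} = 46 \left(-46\right) \left(- 3 \left(\sqrt{6 + 0}\right)^{2}\right) = - 2116 \left(- 3 \left(\sqrt{6}\right)^{2}\right) = - 2116 \left(\left(-3\right) 6\right) = \left(-2116\right) \left(-18\right) = 38088$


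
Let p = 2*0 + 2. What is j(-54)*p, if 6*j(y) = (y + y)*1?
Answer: -36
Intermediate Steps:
j(y) = y/3 (j(y) = ((y + y)*1)/6 = ((2*y)*1)/6 = (2*y)/6 = y/3)
p = 2 (p = 0 + 2 = 2)
j(-54)*p = ((⅓)*(-54))*2 = -18*2 = -36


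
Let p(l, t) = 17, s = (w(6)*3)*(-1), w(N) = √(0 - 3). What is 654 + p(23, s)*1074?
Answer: 18912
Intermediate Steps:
w(N) = I*√3 (w(N) = √(-3) = I*√3)
s = -3*I*√3 (s = ((I*√3)*3)*(-1) = (3*I*√3)*(-1) = -3*I*√3 ≈ -5.1962*I)
654 + p(23, s)*1074 = 654 + 17*1074 = 654 + 18258 = 18912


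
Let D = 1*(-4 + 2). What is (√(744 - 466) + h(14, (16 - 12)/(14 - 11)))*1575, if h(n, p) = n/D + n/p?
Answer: 11025/2 + 1575*√278 ≈ 31773.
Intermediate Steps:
D = -2 (D = 1*(-2) = -2)
h(n, p) = -n/2 + n/p (h(n, p) = n/(-2) + n/p = n*(-½) + n/p = -n/2 + n/p)
(√(744 - 466) + h(14, (16 - 12)/(14 - 11)))*1575 = (√(744 - 466) + (-½*14 + 14/(((16 - 12)/(14 - 11)))))*1575 = (√278 + (-7 + 14/((4/3))))*1575 = (√278 + (-7 + 14/((4*(⅓)))))*1575 = (√278 + (-7 + 14/(4/3)))*1575 = (√278 + (-7 + 14*(¾)))*1575 = (√278 + (-7 + 21/2))*1575 = (√278 + 7/2)*1575 = (7/2 + √278)*1575 = 11025/2 + 1575*√278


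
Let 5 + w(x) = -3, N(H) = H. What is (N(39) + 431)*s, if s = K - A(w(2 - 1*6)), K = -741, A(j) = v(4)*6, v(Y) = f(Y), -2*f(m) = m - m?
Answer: -348270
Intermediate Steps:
f(m) = 0 (f(m) = -(m - m)/2 = -½*0 = 0)
v(Y) = 0
w(x) = -8 (w(x) = -5 - 3 = -8)
A(j) = 0 (A(j) = 0*6 = 0)
s = -741 (s = -741 - 1*0 = -741 + 0 = -741)
(N(39) + 431)*s = (39 + 431)*(-741) = 470*(-741) = -348270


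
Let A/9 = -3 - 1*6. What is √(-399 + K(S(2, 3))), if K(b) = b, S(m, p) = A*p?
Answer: I*√642 ≈ 25.338*I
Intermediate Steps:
A = -81 (A = 9*(-3 - 1*6) = 9*(-3 - 6) = 9*(-9) = -81)
S(m, p) = -81*p
√(-399 + K(S(2, 3))) = √(-399 - 81*3) = √(-399 - 243) = √(-642) = I*√642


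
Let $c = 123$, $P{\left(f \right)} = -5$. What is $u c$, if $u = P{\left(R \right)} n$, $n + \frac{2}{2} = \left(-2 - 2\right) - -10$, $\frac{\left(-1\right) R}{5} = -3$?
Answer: $-3075$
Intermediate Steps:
$R = 15$ ($R = \left(-5\right) \left(-3\right) = 15$)
$n = 5$ ($n = -1 - -6 = -1 + \left(\left(-2 - 2\right) + 10\right) = -1 + \left(-4 + 10\right) = -1 + 6 = 5$)
$u = -25$ ($u = \left(-5\right) 5 = -25$)
$u c = \left(-25\right) 123 = -3075$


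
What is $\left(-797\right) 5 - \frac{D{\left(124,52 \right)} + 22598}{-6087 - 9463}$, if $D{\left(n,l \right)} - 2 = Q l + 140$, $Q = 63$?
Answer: $- \frac{30970367}{7775} \approx -3983.3$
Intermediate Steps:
$D{\left(n,l \right)} = 142 + 63 l$ ($D{\left(n,l \right)} = 2 + \left(63 l + 140\right) = 2 + \left(140 + 63 l\right) = 142 + 63 l$)
$\left(-797\right) 5 - \frac{D{\left(124,52 \right)} + 22598}{-6087 - 9463} = \left(-797\right) 5 - \frac{\left(142 + 63 \cdot 52\right) + 22598}{-6087 - 9463} = -3985 - \frac{\left(142 + 3276\right) + 22598}{-15550} = -3985 - \left(3418 + 22598\right) \left(- \frac{1}{15550}\right) = -3985 - 26016 \left(- \frac{1}{15550}\right) = -3985 - - \frac{13008}{7775} = -3985 + \frac{13008}{7775} = - \frac{30970367}{7775}$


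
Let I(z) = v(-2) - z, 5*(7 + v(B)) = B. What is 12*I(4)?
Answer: -684/5 ≈ -136.80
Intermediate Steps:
v(B) = -7 + B/5
I(z) = -37/5 - z (I(z) = (-7 + (1/5)*(-2)) - z = (-7 - 2/5) - z = -37/5 - z)
12*I(4) = 12*(-37/5 - 1*4) = 12*(-37/5 - 4) = 12*(-57/5) = -684/5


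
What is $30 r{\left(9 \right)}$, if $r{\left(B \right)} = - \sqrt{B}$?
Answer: $-90$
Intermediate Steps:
$30 r{\left(9 \right)} = 30 \left(- \sqrt{9}\right) = 30 \left(\left(-1\right) 3\right) = 30 \left(-3\right) = -90$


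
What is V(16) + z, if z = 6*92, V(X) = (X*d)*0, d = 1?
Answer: 552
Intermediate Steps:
V(X) = 0 (V(X) = (X*1)*0 = X*0 = 0)
z = 552
V(16) + z = 0 + 552 = 552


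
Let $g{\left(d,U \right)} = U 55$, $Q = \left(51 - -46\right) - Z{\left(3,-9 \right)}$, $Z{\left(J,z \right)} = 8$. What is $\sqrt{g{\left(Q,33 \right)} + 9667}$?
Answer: $\sqrt{11482} \approx 107.15$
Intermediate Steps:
$Q = 89$ ($Q = \left(51 - -46\right) - 8 = \left(51 + 46\right) - 8 = 97 - 8 = 89$)
$g{\left(d,U \right)} = 55 U$
$\sqrt{g{\left(Q,33 \right)} + 9667} = \sqrt{55 \cdot 33 + 9667} = \sqrt{1815 + 9667} = \sqrt{11482}$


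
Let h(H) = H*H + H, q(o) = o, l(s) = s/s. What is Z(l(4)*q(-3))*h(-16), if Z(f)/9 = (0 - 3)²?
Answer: 19440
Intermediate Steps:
l(s) = 1
Z(f) = 81 (Z(f) = 9*(0 - 3)² = 9*(-3)² = 9*9 = 81)
h(H) = H + H² (h(H) = H² + H = H + H²)
Z(l(4)*q(-3))*h(-16) = 81*(-16*(1 - 16)) = 81*(-16*(-15)) = 81*240 = 19440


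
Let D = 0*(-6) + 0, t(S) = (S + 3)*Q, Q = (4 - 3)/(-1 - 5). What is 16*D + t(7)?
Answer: -5/3 ≈ -1.6667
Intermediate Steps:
Q = -1/6 (Q = 1/(-6) = 1*(-1/6) = -1/6 ≈ -0.16667)
t(S) = -1/2 - S/6 (t(S) = (S + 3)*(-1/6) = (3 + S)*(-1/6) = -1/2 - S/6)
D = 0 (D = 0 + 0 = 0)
16*D + t(7) = 16*0 + (-1/2 - 1/6*7) = 0 + (-1/2 - 7/6) = 0 - 5/3 = -5/3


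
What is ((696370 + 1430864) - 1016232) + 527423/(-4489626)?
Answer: 4987982937829/4489626 ≈ 1.1110e+6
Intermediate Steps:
((696370 + 1430864) - 1016232) + 527423/(-4489626) = (2127234 - 1016232) + 527423*(-1/4489626) = 1111002 - 527423/4489626 = 4987982937829/4489626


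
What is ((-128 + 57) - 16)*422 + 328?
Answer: -36386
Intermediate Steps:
((-128 + 57) - 16)*422 + 328 = (-71 - 16)*422 + 328 = -87*422 + 328 = -36714 + 328 = -36386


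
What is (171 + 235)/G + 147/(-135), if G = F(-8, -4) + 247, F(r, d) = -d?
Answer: 5971/11295 ≈ 0.52864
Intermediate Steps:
G = 251 (G = -1*(-4) + 247 = 4 + 247 = 251)
(171 + 235)/G + 147/(-135) = (171 + 235)/251 + 147/(-135) = 406*(1/251) + 147*(-1/135) = 406/251 - 49/45 = 5971/11295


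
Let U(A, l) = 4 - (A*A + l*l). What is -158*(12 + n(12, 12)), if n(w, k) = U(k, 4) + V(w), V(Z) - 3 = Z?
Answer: 20382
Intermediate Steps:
V(Z) = 3 + Z
U(A, l) = 4 - A² - l² (U(A, l) = 4 - (A² + l²) = 4 + (-A² - l²) = 4 - A² - l²)
n(w, k) = -9 + w - k² (n(w, k) = (4 - k² - 1*4²) + (3 + w) = (4 - k² - 1*16) + (3 + w) = (4 - k² - 16) + (3 + w) = (-12 - k²) + (3 + w) = -9 + w - k²)
-158*(12 + n(12, 12)) = -158*(12 + (-9 + 12 - 1*12²)) = -158*(12 + (-9 + 12 - 1*144)) = -158*(12 + (-9 + 12 - 144)) = -158*(12 - 141) = -158*(-129) = 20382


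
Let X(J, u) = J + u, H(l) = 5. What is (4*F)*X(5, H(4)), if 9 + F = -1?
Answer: -400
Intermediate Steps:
F = -10 (F = -9 - 1 = -10)
(4*F)*X(5, H(4)) = (4*(-10))*(5 + 5) = -40*10 = -400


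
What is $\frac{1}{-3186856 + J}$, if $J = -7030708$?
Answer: $- \frac{1}{10217564} \approx -9.7871 \cdot 10^{-8}$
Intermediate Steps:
$\frac{1}{-3186856 + J} = \frac{1}{-3186856 - 7030708} = \frac{1}{-10217564} = - \frac{1}{10217564}$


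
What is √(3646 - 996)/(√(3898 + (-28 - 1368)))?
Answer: 5*√7367/417 ≈ 1.0292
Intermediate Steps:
√(3646 - 996)/(√(3898 + (-28 - 1368))) = √2650/(√(3898 - 1396)) = (5*√106)/(√2502) = (5*√106)/((3*√278)) = (5*√106)*(√278/834) = 5*√7367/417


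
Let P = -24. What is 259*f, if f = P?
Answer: -6216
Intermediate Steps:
f = -24
259*f = 259*(-24) = -6216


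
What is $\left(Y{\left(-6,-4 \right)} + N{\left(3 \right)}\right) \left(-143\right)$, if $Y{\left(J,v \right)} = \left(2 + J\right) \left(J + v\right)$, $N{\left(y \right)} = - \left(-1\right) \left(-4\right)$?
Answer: $-5148$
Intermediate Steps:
$N{\left(y \right)} = -4$ ($N{\left(y \right)} = \left(-1\right) 4 = -4$)
$\left(Y{\left(-6,-4 \right)} + N{\left(3 \right)}\right) \left(-143\right) = \left(\left(\left(-6\right)^{2} + 2 \left(-6\right) + 2 \left(-4\right) - -24\right) - 4\right) \left(-143\right) = \left(\left(36 - 12 - 8 + 24\right) - 4\right) \left(-143\right) = \left(40 - 4\right) \left(-143\right) = 36 \left(-143\right) = -5148$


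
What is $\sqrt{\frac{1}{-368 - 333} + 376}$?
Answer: $\frac{5 \sqrt{7390643}}{701} \approx 19.391$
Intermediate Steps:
$\sqrt{\frac{1}{-368 - 333} + 376} = \sqrt{\frac{1}{-701} + 376} = \sqrt{- \frac{1}{701} + 376} = \sqrt{\frac{263575}{701}} = \frac{5 \sqrt{7390643}}{701}$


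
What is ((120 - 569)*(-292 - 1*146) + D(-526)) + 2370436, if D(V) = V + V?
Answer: 2566046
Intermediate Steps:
D(V) = 2*V
((120 - 569)*(-292 - 1*146) + D(-526)) + 2370436 = ((120 - 569)*(-292 - 1*146) + 2*(-526)) + 2370436 = (-449*(-292 - 146) - 1052) + 2370436 = (-449*(-438) - 1052) + 2370436 = (196662 - 1052) + 2370436 = 195610 + 2370436 = 2566046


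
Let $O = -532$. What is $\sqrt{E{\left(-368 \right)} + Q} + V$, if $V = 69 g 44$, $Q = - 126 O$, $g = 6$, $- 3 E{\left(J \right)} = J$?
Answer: $18216 + \frac{2 \sqrt{151098}}{3} \approx 18475.0$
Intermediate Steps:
$E{\left(J \right)} = - \frac{J}{3}$
$Q = 67032$ ($Q = \left(-126\right) \left(-532\right) = 67032$)
$V = 18216$ ($V = 69 \cdot 6 \cdot 44 = 414 \cdot 44 = 18216$)
$\sqrt{E{\left(-368 \right)} + Q} + V = \sqrt{\left(- \frac{1}{3}\right) \left(-368\right) + 67032} + 18216 = \sqrt{\frac{368}{3} + 67032} + 18216 = \sqrt{\frac{201464}{3}} + 18216 = \frac{2 \sqrt{151098}}{3} + 18216 = 18216 + \frac{2 \sqrt{151098}}{3}$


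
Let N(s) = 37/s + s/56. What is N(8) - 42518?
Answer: -2380741/56 ≈ -42513.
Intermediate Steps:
N(s) = 37/s + s/56 (N(s) = 37/s + s*(1/56) = 37/s + s/56)
N(8) - 42518 = (37/8 + (1/56)*8) - 42518 = (37*(1/8) + 1/7) - 42518 = (37/8 + 1/7) - 42518 = 267/56 - 42518 = -2380741/56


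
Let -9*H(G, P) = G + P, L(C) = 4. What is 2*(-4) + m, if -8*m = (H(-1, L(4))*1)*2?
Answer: -95/12 ≈ -7.9167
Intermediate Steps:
H(G, P) = -G/9 - P/9 (H(G, P) = -(G + P)/9 = -G/9 - P/9)
m = 1/12 (m = -(-1/9*(-1) - 1/9*4)*1*2/8 = -(1/9 - 4/9)*1*2/8 = -(-1/3*1)*2/8 = -(-1)*2/24 = -1/8*(-2/3) = 1/12 ≈ 0.083333)
2*(-4) + m = 2*(-4) + 1/12 = -8 + 1/12 = -95/12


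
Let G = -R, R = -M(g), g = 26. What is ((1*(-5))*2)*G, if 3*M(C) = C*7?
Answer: -1820/3 ≈ -606.67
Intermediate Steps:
M(C) = 7*C/3 (M(C) = (C*7)/3 = (7*C)/3 = 7*C/3)
R = -182/3 (R = -7*26/3 = -1*182/3 = -182/3 ≈ -60.667)
G = 182/3 (G = -1*(-182/3) = 182/3 ≈ 60.667)
((1*(-5))*2)*G = ((1*(-5))*2)*(182/3) = -5*2*(182/3) = -10*182/3 = -1820/3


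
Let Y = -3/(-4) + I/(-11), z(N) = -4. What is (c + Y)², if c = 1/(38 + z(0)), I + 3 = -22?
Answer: 5212089/559504 ≈ 9.3156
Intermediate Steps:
I = -25 (I = -3 - 22 = -25)
Y = 133/44 (Y = -3/(-4) - 25/(-11) = -3*(-¼) - 25*(-1/11) = ¾ + 25/11 = 133/44 ≈ 3.0227)
c = 1/34 (c = 1/(38 - 4) = 1/34 ≈ 0.029412)
(c + Y)² = (1/34 + 133/44)² = (2283/748)² = 5212089/559504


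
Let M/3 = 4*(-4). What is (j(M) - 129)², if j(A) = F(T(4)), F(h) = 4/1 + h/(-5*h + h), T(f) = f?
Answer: 251001/16 ≈ 15688.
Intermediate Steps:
M = -48 (M = 3*(4*(-4)) = 3*(-16) = -48)
F(h) = 15/4 (F(h) = 4*1 + h/((-4*h)) = 4 + h*(-1/(4*h)) = 4 - ¼ = 15/4)
j(A) = 15/4
(j(M) - 129)² = (15/4 - 129)² = (-501/4)² = 251001/16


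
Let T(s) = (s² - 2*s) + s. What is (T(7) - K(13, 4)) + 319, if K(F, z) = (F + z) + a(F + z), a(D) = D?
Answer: 327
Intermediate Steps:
K(F, z) = 2*F + 2*z (K(F, z) = (F + z) + (F + z) = 2*F + 2*z)
T(s) = s² - s
(T(7) - K(13, 4)) + 319 = (7*(-1 + 7) - (2*13 + 2*4)) + 319 = (7*6 - (26 + 8)) + 319 = (42 - 1*34) + 319 = (42 - 34) + 319 = 8 + 319 = 327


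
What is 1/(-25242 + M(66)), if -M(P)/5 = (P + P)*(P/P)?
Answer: -1/25902 ≈ -3.8607e-5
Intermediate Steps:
M(P) = -10*P (M(P) = -5*(P + P)*P/P = -5*2*P = -10*P)
1/(-25242 + M(66)) = 1/(-25242 - 10*66) = 1/(-25242 - 660) = 1/(-25902) = -1/25902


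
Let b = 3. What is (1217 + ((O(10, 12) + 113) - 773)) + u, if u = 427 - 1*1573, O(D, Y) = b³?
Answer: -562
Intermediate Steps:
O(D, Y) = 27 (O(D, Y) = 3³ = 27)
u = -1146 (u = 427 - 1573 = -1146)
(1217 + ((O(10, 12) + 113) - 773)) + u = (1217 + ((27 + 113) - 773)) - 1146 = (1217 + (140 - 773)) - 1146 = (1217 - 633) - 1146 = 584 - 1146 = -562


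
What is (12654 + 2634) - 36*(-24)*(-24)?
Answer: -5448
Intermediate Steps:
(12654 + 2634) - 36*(-24)*(-24) = 15288 - (-864)*(-24) = 15288 - 1*20736 = 15288 - 20736 = -5448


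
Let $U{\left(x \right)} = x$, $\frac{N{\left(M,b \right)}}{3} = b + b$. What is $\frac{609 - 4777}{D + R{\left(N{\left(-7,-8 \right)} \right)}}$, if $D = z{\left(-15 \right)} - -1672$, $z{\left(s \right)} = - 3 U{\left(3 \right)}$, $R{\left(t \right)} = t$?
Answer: $- \frac{4168}{1615} \approx -2.5808$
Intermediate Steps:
$N{\left(M,b \right)} = 6 b$ ($N{\left(M,b \right)} = 3 \left(b + b\right) = 3 \cdot 2 b = 6 b$)
$z{\left(s \right)} = -9$ ($z{\left(s \right)} = \left(-3\right) 3 = -9$)
$D = 1663$ ($D = -9 - -1672 = -9 + 1672 = 1663$)
$\frac{609 - 4777}{D + R{\left(N{\left(-7,-8 \right)} \right)}} = \frac{609 - 4777}{1663 + 6 \left(-8\right)} = - \frac{4168}{1663 - 48} = - \frac{4168}{1615}$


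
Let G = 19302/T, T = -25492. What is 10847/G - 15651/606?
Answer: -27978033391/1949502 ≈ -14351.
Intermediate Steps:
G = -9651/12746 (G = 19302/(-25492) = 19302*(-1/25492) = -9651/12746 ≈ -0.75718)
10847/G - 15651/606 = 10847/(-9651/12746) - 15651/606 = 10847*(-12746/9651) - 15651*1/606 = -138255862/9651 - 5217/202 = -27978033391/1949502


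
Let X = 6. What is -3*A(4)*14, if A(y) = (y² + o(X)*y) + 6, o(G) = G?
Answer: -1932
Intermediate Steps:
A(y) = 6 + y² + 6*y (A(y) = (y² + 6*y) + 6 = 6 + y² + 6*y)
-3*A(4)*14 = -3*(6 + 4² + 6*4)*14 = -3*(6 + 16 + 24)*14 = -3*46*14 = -138*14 = -1932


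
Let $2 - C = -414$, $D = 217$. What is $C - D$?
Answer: $199$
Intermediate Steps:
$C = 416$ ($C = 2 - -414 = 2 + 414 = 416$)
$C - D = 416 - 217 = 199$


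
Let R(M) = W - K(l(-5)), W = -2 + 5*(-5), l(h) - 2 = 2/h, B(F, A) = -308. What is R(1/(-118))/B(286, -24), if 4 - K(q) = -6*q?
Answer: 29/220 ≈ 0.13182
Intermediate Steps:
l(h) = 2 + 2/h
K(q) = 4 + 6*q (K(q) = 4 - (-6)*q = 4 + 6*q)
W = -27 (W = -2 - 25 = -27)
R(M) = -203/5 (R(M) = -27 - (4 + 6*(2 + 2/(-5))) = -27 - (4 + 6*(2 + 2*(-1/5))) = -27 - (4 + 6*(2 - 2/5)) = -27 - (4 + 6*(8/5)) = -27 - (4 + 48/5) = -27 - 1*68/5 = -27 - 68/5 = -203/5)
R(1/(-118))/B(286, -24) = -203/5/(-308) = -203/5*(-1/308) = 29/220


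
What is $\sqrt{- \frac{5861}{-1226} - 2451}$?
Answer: $\frac{i \sqrt{3676853690}}{1226} \approx 49.459 i$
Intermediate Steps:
$\sqrt{- \frac{5861}{-1226} - 2451} = \sqrt{\left(-5861\right) \left(- \frac{1}{1226}\right) - 2451} = \sqrt{\frac{5861}{1226} - 2451} = \sqrt{- \frac{2999065}{1226}} = \frac{i \sqrt{3676853690}}{1226}$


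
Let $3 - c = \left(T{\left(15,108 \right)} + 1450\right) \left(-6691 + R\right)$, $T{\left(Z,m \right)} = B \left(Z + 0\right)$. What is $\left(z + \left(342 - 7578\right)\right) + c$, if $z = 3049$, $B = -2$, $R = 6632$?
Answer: $79596$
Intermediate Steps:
$T{\left(Z,m \right)} = - 2 Z$ ($T{\left(Z,m \right)} = - 2 \left(Z + 0\right) = - 2 Z$)
$c = 83783$ ($c = 3 - \left(\left(-2\right) 15 + 1450\right) \left(-6691 + 6632\right) = 3 - \left(-30 + 1450\right) \left(-59\right) = 3 - 1420 \left(-59\right) = 3 - -83780 = 3 + 83780 = 83783$)
$\left(z + \left(342 - 7578\right)\right) + c = \left(3049 + \left(342 - 7578\right)\right) + 83783 = \left(3049 - 7236\right) + 83783 = -4187 + 83783 = 79596$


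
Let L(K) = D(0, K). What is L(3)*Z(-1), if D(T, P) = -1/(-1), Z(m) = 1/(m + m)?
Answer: -1/2 ≈ -0.50000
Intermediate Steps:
Z(m) = 1/(2*m)
D(T, P) = 1 (D(T, P) = -1*(-1) = 1)
L(K) = 1
L(3)*Z(-1) = 1*((1/2)/(-1)) = 1*((1/2)*(-1)) = 1*(-1/2) = -1/2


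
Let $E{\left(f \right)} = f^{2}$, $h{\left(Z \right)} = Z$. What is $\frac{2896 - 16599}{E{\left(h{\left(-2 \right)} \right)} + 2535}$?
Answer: $- \frac{13703}{2539} \approx -5.397$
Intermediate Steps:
$\frac{2896 - 16599}{E{\left(h{\left(-2 \right)} \right)} + 2535} = \frac{2896 - 16599}{\left(-2\right)^{2} + 2535} = - \frac{13703}{4 + 2535} = - \frac{13703}{2539}$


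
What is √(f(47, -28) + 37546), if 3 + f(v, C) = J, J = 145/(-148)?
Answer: √205580103/74 ≈ 193.76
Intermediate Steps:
J = -145/148 (J = 145*(-1/148) = -145/148 ≈ -0.97973)
f(v, C) = -589/148 (f(v, C) = -3 - 145/148 = -589/148)
√(f(47, -28) + 37546) = √(-589/148 + 37546) = √(5556219/148) = √205580103/74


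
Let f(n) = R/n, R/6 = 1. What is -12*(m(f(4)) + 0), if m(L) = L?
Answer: -18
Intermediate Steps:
R = 6 (R = 6*1 = 6)
f(n) = 6/n
-12*(m(f(4)) + 0) = -12*(6/4 + 0) = -12*(6*(1/4) + 0) = -12*(3/2 + 0) = -12*3/2 = -18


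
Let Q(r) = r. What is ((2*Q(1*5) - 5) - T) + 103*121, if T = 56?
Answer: 12412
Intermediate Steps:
((2*Q(1*5) - 5) - T) + 103*121 = ((2*(1*5) - 5) - 1*56) + 103*121 = ((2*5 - 5) - 56) + 12463 = ((10 - 5) - 56) + 12463 = (5 - 56) + 12463 = -51 + 12463 = 12412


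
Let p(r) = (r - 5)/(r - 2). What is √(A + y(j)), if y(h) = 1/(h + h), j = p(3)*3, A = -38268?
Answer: I*√1377651/6 ≈ 195.62*I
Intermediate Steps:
p(r) = (-5 + r)/(-2 + r)
j = -6 (j = ((-5 + 3)/(-2 + 3))*3 = (-2/1)*3 = (1*(-2))*3 = -2*3 = -6)
y(h) = 1/(2*h)
√(A + y(j)) = √(-38268 + (½)/(-6)) = √(-38268 + (½)*(-⅙)) = √(-38268 - 1/12) = √(-459217/12) = I*√1377651/6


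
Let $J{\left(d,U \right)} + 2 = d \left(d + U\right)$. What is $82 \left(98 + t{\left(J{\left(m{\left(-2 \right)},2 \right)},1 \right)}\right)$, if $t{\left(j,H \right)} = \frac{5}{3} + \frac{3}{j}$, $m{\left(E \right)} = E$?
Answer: $\frac{24149}{3} \approx 8049.7$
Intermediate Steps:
$J{\left(d,U \right)} = -2 + d \left(U + d\right)$ ($J{\left(d,U \right)} = -2 + d \left(d + U\right) = -2 + d \left(U + d\right)$)
$t{\left(j,H \right)} = \frac{5}{3} + \frac{3}{j}$ ($t{\left(j,H \right)} = 5 \cdot \frac{1}{3} + \frac{3}{j} = \frac{5}{3} + \frac{3}{j}$)
$82 \left(98 + t{\left(J{\left(m{\left(-2 \right)},2 \right)},1 \right)}\right) = 82 \left(98 + \left(\frac{5}{3} + \frac{3}{-2 + \left(-2\right)^{2} + 2 \left(-2\right)}\right)\right) = 82 \left(98 + \left(\frac{5}{3} + \frac{3}{-2 + 4 - 4}\right)\right) = 82 \left(98 + \left(\frac{5}{3} + \frac{3}{-2}\right)\right) = 82 \left(98 + \left(\frac{5}{3} + 3 \left(- \frac{1}{2}\right)\right)\right) = 82 \left(98 + \left(\frac{5}{3} - \frac{3}{2}\right)\right) = 82 \left(98 + \frac{1}{6}\right) = 82 \cdot \frac{589}{6} = \frac{24149}{3}$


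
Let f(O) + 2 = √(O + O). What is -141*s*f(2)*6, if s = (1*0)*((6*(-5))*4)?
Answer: 0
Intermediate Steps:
f(O) = -2 + √2*√O (f(O) = -2 + √(O + O) = -2 + √(2*O) = -2 + √2*√O)
s = 0 (s = 0*(-30*4) = 0*(-120) = 0)
-141*s*f(2)*6 = -141*0*(-2 + √2*√2)*6 = -141*0*(-2 + 2)*6 = -141*0*0*6 = -0*6 = -141*0 = 0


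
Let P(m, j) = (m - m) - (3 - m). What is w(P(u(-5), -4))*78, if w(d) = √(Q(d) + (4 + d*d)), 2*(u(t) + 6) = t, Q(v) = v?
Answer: 39*√499 ≈ 871.19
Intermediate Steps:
u(t) = -6 + t/2
P(m, j) = -3 + m (P(m, j) = 0 + (-3 + m) = -3 + m)
w(d) = √(4 + d + d²) (w(d) = √(d + (4 + d*d)) = √(d + (4 + d²)) = √(4 + d + d²))
w(P(u(-5), -4))*78 = √(4 + (-3 + (-6 + (½)*(-5))) + (-3 + (-6 + (½)*(-5)))²)*78 = √(4 + (-3 + (-6 - 5/2)) + (-3 + (-6 - 5/2))²)*78 = √(4 + (-3 - 17/2) + (-3 - 17/2)²)*78 = √(4 - 23/2 + (-23/2)²)*78 = √(4 - 23/2 + 529/4)*78 = √(499/4)*78 = (√499/2)*78 = 39*√499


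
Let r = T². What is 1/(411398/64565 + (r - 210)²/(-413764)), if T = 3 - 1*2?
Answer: 26714672660/167401418307 ≈ 0.15958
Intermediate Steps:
T = 1 (T = 3 - 2 = 1)
r = 1 (r = 1² = 1)
1/(411398/64565 + (r - 210)²/(-413764)) = 1/(411398/64565 + (1 - 210)²/(-413764)) = 1/(411398*(1/64565) + (-209)²*(-1/413764)) = 1/(411398/64565 + 43681*(-1/413764)) = 1/(411398/64565 - 43681/413764) = 1/(167401418307/26714672660) = 26714672660/167401418307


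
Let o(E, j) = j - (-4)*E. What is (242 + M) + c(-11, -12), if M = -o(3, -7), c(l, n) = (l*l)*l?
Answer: -1094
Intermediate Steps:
c(l, n) = l³ (c(l, n) = l²*l = l³)
o(E, j) = j + 4*E
M = -5 (M = -(-7 + 4*3) = -(-7 + 12) = -1*5 = -5)
(242 + M) + c(-11, -12) = (242 - 5) + (-11)³ = 237 - 1331 = -1094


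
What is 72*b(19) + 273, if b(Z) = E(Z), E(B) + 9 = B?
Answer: 993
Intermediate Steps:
E(B) = -9 + B
b(Z) = -9 + Z
72*b(19) + 273 = 72*(-9 + 19) + 273 = 72*10 + 273 = 720 + 273 = 993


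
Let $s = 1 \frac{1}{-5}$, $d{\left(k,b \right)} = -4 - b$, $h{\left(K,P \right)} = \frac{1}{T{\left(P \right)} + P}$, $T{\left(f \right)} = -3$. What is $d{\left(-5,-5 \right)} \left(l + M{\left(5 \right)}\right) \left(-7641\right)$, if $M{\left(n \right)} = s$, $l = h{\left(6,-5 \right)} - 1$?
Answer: $\frac{404973}{40} \approx 10124.0$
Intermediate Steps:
$h{\left(K,P \right)} = \frac{1}{-3 + P}$
$l = - \frac{9}{8}$ ($l = \frac{1}{-3 - 5} - 1 = \frac{1}{-8} - 1 = - \frac{1}{8} - 1 = - \frac{9}{8} \approx -1.125$)
$s = - \frac{1}{5}$ ($s = 1 \left(- \frac{1}{5}\right) = - \frac{1}{5} \approx -0.2$)
$M{\left(n \right)} = - \frac{1}{5}$
$d{\left(-5,-5 \right)} \left(l + M{\left(5 \right)}\right) \left(-7641\right) = \left(-4 - -5\right) \left(- \frac{9}{8} - \frac{1}{5}\right) \left(-7641\right) = \left(-4 + 5\right) \left(- \frac{53}{40}\right) \left(-7641\right) = 1 \left(- \frac{53}{40}\right) \left(-7641\right) = \left(- \frac{53}{40}\right) \left(-7641\right) = \frac{404973}{40}$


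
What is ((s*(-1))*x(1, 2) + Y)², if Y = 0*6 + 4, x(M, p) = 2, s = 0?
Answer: 16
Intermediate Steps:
Y = 4 (Y = 0 + 4 = 4)
((s*(-1))*x(1, 2) + Y)² = ((0*(-1))*2 + 4)² = (0*2 + 4)² = (0 + 4)² = 4² = 16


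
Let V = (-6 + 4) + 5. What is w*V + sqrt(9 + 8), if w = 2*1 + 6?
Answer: 24 + sqrt(17) ≈ 28.123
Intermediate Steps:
w = 8 (w = 2 + 6 = 8)
V = 3 (V = -2 + 5 = 3)
w*V + sqrt(9 + 8) = 8*3 + sqrt(9 + 8) = 24 + sqrt(17)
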